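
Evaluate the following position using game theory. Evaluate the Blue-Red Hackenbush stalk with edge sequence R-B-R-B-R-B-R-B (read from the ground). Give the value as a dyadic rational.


Edges (from ground): R-B-R-B-R-B-R-B
By Berlekamp's sign-expansion rule, a Blue-Red Hackenbush stalk has the value of the surreal number whose sign sequence is the edge sequence with B -> + and R -> -.
Sign sequence: -+-+-+-+
Trace the sign expansion in the surreal number tree, starting from 0:
Edge 1: R (sign -) -> bounds (-inf, 0), value = -1
Edge 2: B (sign +) -> bounds (-1, 0), value = -1/2
Edge 3: R (sign -) -> bounds (-1, -1/2), value = -3/4
Edge 4: B (sign +) -> bounds (-3/4, -1/2), value = -5/8
Edge 5: R (sign -) -> bounds (-3/4, -5/8), value = -11/16
Edge 6: B (sign +) -> bounds (-11/16, -5/8), value = -21/32
Edge 7: R (sign -) -> bounds (-11/16, -21/32), value = -43/64
Edge 8: B (sign +) -> bounds (-43/64, -21/32), value = -85/128
Game value = -85/128

-85/128


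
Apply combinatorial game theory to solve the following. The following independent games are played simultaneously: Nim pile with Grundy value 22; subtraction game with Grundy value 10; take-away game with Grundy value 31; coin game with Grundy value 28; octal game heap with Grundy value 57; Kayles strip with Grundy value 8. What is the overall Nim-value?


By the Sprague-Grundy theorem, the Grundy value of a sum of games is the XOR of individual Grundy values.
Nim pile: Grundy value = 22. Running XOR: 0 XOR 22 = 22
subtraction game: Grundy value = 10. Running XOR: 22 XOR 10 = 28
take-away game: Grundy value = 31. Running XOR: 28 XOR 31 = 3
coin game: Grundy value = 28. Running XOR: 3 XOR 28 = 31
octal game heap: Grundy value = 57. Running XOR: 31 XOR 57 = 38
Kayles strip: Grundy value = 8. Running XOR: 38 XOR 8 = 46
The combined Grundy value is 46.

46


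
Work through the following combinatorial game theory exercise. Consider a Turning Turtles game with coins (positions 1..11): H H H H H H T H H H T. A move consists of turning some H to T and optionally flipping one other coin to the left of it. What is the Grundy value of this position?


Coins: H H H H H H T H H H T
Key fact: a single head at position k behaves exactly like a Nim heap of size k (turning it to T and optionally flipping a coin at j < k corresponds to moving the heap from k to j, or to 0), and heads combine as a disjunctive sum (two heads at the same place would cancel, matching j XOR j = 0). So the Nim-value is the XOR of the 1-indexed positions of the heads.
Face-up positions (1-indexed): [1, 2, 3, 4, 5, 6, 8, 9, 10]
XOR 0 with 1: 0 XOR 1 = 1
XOR 1 with 2: 1 XOR 2 = 3
XOR 3 with 3: 3 XOR 3 = 0
XOR 0 with 4: 0 XOR 4 = 4
XOR 4 with 5: 4 XOR 5 = 1
XOR 1 with 6: 1 XOR 6 = 7
XOR 7 with 8: 7 XOR 8 = 15
XOR 15 with 9: 15 XOR 9 = 6
XOR 6 with 10: 6 XOR 10 = 12
Nim-value = 12

12


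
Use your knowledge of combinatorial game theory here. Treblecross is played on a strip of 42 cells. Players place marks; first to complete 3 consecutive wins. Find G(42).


Treblecross: place X on empty cells; 3-in-a-row wins.
Playing within two cells of an existing X lets the opponent win at once, so sensible play treats the cells i-2..i+2 around each X as dead. The player left with no safe cell loses, so this is a normal-play take-away game on strips of safe cells.
Placing X at cell i (0-indexed) of a strip of k safe cells leaves independent strips of sizes max(0, i-2) and max(0, k-i-3). Hence G(k) = mex{ G(max(0,i-2)) XOR G(max(0,k-i-3)) : 0 <= i < k }, with G(0) = 0.
G(1): splits (0,0):0^0=0 -> mex({0}) = 1
G(2): splits (0,0):0^0=0 -> mex({0}) = 1
G(3): splits (0,0):0^0=0 -> mex({0}) = 1
G(4): splits (0,1):0^1=1 (0,0):0^0=0 -> mex({0, 1}) = 2
G(5): splits (0,2):0^1=1 (0,1):0^1=1 (0,0):0^0=0 -> mex({0, 1}) = 2
G(6) = mex({1}) = 0
G(7) = mex({0, 1, 2}) = 3
G(8) = mex({0, 1, 2}) = 3
G(9) = mex({0, 2}) = 1
G(10) = mex({0, 2, 3}) = 1
G(11) = mex({0, 3}) = 1
G(12) = mex({1, 3}) = 0
G(13) = mex({0, 1, 2, 3}) = 4
G(14) = mex({0, 1, 2}) = 3
G(15) = mex({0, 1, 2}) = 3
G(16) = mex({0, 1, 2, 4}) = 3
G(17) = mex({0, 1, 3, 4}) = 2
G(18) = mex({0, 1, 3, 4}) = 2
G(19) = mex({0, 1, 3, 5}) = 2
G(20) = mex({0, 1, 2, 3, 5}) = 4
G(21) = mex({0, 1, 2, 3, 5}) = 4
G(22) = mex({1, 2, 6}) = 0
G(23) = mex({0, 1, 2, 3, 4, 6}) = 5
G(24) = mex({0, 1, 2, 3, 4}) = 5
G(25) = mex({0, 1, 3, 4, 7}) = 2
G(26) = mex({0, 1, 3, 4, 5, 7}) = 2
G(27) = mex({0, 1, 3, 5}) = 2
G(28) = mex({0, 1, 2, 5}) = 3
G(29) = mex({0, 1, 2, 4, 5, 6}) = 3
G(30) = mex({1, 2, 4, 6}) = 0
G(31) = mex({0, 1, 2, 3, 4, 6}) = 5
G(32) = mex({1, 2, 3, 4, 7}) = 0
G(33) = mex({0, 3, 7}) = 1
G(34) = mex({0, 2, 3, 5, 7}) = 1
G(35) = mex({0, 2, 3, 5, 6}) = 1
G(36) = mex({0, 1, 2, 5, 6}) = 3
G(37) = mex({0, 1, 2, 4, 5, 6}) = 3
G(38) = mex({0, 1, 2, 4}) = 3
G(39) = mex({0, 1, 2, 3, 4, 7}) = 5
G(40) = mex({0, 1, 2, 3, 4, 5, 7}) = 6
G(41) = mex({0, 1, 2, 3, 5, 7}) = 4
G(42) = mex({0, 1, 2, 3, 5, 6, 7}) = 4
Therefore G(42) = 4.

4


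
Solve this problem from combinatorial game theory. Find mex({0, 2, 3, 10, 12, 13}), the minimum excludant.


Set = {0, 2, 3, 10, 12, 13}
0 is in the set.
1 is NOT in the set. This is the mex.
mex = 1

1


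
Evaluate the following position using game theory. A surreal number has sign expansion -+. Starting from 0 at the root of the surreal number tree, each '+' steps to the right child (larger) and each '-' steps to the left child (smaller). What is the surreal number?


Sign expansion: -+
Rule: track bounds (lo, hi), initially (-inf, +inf). On '+', the current value becomes lo and we move to the simplest number in (value, hi): value + 1 if hi = +inf, otherwise the midpoint (value + hi)/2. On '-', the current value becomes hi and we move to value - 1 if lo = -inf, otherwise the midpoint (lo + value)/2.
Start at 0.
Step 1: sign = -, move left. Bounds: (-inf, 0). Value = -1
Step 2: sign = +, move right. Bounds: (-1, 0). Value = -1/2
The surreal number with sign expansion -+ is -1/2.

-1/2


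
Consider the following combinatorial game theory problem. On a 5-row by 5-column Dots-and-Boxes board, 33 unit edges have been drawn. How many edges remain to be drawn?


Grid: 5 x 5 boxes, i.e. 6 rows and 6 columns of dots.
Horizontal edges: (rows + 1) * cols = 6 * 5 = 30
Vertical edges: rows * (cols + 1) = 5 * 6 = 30
Total edges: 30 + 30 = 60
Edges drawn: 33
Remaining: 60 - 33 = 27

27


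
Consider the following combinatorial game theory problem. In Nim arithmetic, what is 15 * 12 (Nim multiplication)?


Nim multiplication is bilinear over XOR: (u XOR v) * w = (u*w) XOR (v*w).
So we split each operand into its bit components and XOR the pairwise Nim products.
15 = 1 + 2 + 4 + 8 (as XOR of powers of 2).
12 = 4 + 8 (as XOR of powers of 2).
Using the standard Nim-product table on single bits:
  2*2 = 3,   2*4 = 8,   2*8 = 12,
  4*4 = 6,   4*8 = 11,  8*8 = 13,
and  1*x = x (identity), k*l = l*k (commutative).
Pairwise Nim products:
  1 * 4 = 4
  1 * 8 = 8
  2 * 4 = 8
  2 * 8 = 12
  4 * 4 = 6
  4 * 8 = 11
  8 * 4 = 11
  8 * 8 = 13
XOR them: 4 XOR 8 XOR 8 XOR 12 XOR 6 XOR 11 XOR 11 XOR 13 = 3.
Result: 15 * 12 = 3 (in Nim).

3


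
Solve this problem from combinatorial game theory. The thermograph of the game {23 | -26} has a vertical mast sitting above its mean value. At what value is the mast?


Game = {23 | -26}, a switch {a | b} with numbers a > b.
Its thermograph has left wall a - t and right wall b + t, which meet at t = (a - b)/2, where both equal (a + b)/2. So the mast (mean value) is at (a + b)/2.
Mean = (23 + (-26))/2 = -3/2 = -3/2

-3/2


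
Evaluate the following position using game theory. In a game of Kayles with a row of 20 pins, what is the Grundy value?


Kayles: a move removes 1 or 2 adjacent pins from a contiguous row.
Removing pins from a row of k leaves two independent rows (a, b) with a + b = k - 1 (one pin) or a + b = k - 2 (two pins); an end removal gives a = 0.
By Sprague-Grundy, G(k) = mex{ G(a) XOR G(b) } over all these splits. G(0) = 0.
G(1): splits (0,0):0^0=0 -> mex({0}) = 1
G(2): splits (0,1):0^1=1 (0,0):0^0=0 -> mex({0, 1}) = 2
G(3): splits (0,2):0^2=2 (1,1):1^1=0 (0,1):0^1=1 -> mex({0, 1, 2}) = 3
G(4): splits (0,3):0^3=3 (1,2):1^2=3 (0,2):0^2=2 (1,1):1^1=0 -> mex({0, 2, 3}) = 1
G(5): splits (0,4):0^1=1 (1,3):1^3=2 (2,2):2^2=0 (0,3):0^3=3 (1,2):1^2=3 -> mex({0, 1, 2, 3}) = 4
G(6) = mex({0, 1, 2, 4}) = 3
G(7) = mex({0, 1, 3, 4, 5}) = 2
G(8) = mex({0, 2, 3, 5, 6}) = 1
G(9) = mex({0, 1, 2, 3, 6, 7}) = 4
G(10) = mex({0, 1, 3, 4, 5, 7}) = 2
G(11) = mex({0, 1, 2, 3, 4, 5}) = 6
G(12) = mex({0, 1, 2, 3, 5, 6, 7}) = 4
G(13) = mex({0, 2, 3, 4, 6, 7}) = 1
G(14) = mex({0, 1, 4, 5, 6, 7}) = 2
G(15) = mex({0, 1, 2, 3, 4, 5, 6}) = 7
G(16) = mex({0, 2, 3, 5, 6, 7}) = 1
G(17) = mex({0, 1, 2, 3, 5, 6, 7}) = 4
G(18) = mex({0, 1, 2, 4, 5, 6}) = 3
G(19) = mex({0, 1, 3, 4, 5, 7}) = 2
G(20) = mex({0, 2, 3, 4, 5, 6, 7}) = 1
Therefore G(20) = 1.

1


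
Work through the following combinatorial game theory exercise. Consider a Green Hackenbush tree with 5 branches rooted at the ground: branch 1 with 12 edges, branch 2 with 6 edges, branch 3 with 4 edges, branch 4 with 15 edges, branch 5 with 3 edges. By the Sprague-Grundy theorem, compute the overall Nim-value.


The tree has 5 branches from the ground vertex.
In Green Hackenbush, the Nim-value of a simple path of length k is k.
Branch 1: length 12, Nim-value = 12
Branch 2: length 6, Nim-value = 6
Branch 3: length 4, Nim-value = 4
Branch 4: length 15, Nim-value = 15
Branch 5: length 3, Nim-value = 3
Total Nim-value = XOR of all branch values:
0 XOR 12 = 12
12 XOR 6 = 10
10 XOR 4 = 14
14 XOR 15 = 1
1 XOR 3 = 2
Nim-value of the tree = 2

2


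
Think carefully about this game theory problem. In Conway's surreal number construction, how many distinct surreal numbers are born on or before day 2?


Day 0: {|} = 0 is born. Count = 1.
Day n: the number of surreal numbers born by day n is 2^(n+1) - 1.
By day 0: 2^1 - 1 = 1
By day 1: 2^2 - 1 = 3
By day 2: 2^3 - 1 = 7
By day 2: 7 surreal numbers.

7


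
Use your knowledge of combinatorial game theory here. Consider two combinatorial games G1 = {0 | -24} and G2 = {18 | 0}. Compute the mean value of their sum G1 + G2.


G1 = {0 | -24}, G2 = {18 | 0}
Each is a switch {a | b} with numbers a > b; its mean value is (a + b)/2, and mean value is additive over game sums: m(G1 + G2) = m(G1) + m(G2).
Mean of G1 = (0 + (-24))/2 = -24/2 = -12
Mean of G2 = (18 + (0))/2 = 18/2 = 9
Mean of G1 + G2 = -12 + 9 = -3

-3


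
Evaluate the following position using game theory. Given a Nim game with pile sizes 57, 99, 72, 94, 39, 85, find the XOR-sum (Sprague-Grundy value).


We need the XOR (exclusive or) of all pile sizes.
After XOR-ing pile 1 (size 57): 0 XOR 57 = 57
After XOR-ing pile 2 (size 99): 57 XOR 99 = 90
After XOR-ing pile 3 (size 72): 90 XOR 72 = 18
After XOR-ing pile 4 (size 94): 18 XOR 94 = 76
After XOR-ing pile 5 (size 39): 76 XOR 39 = 107
After XOR-ing pile 6 (size 85): 107 XOR 85 = 62
The Nim-value of this position is 62.

62


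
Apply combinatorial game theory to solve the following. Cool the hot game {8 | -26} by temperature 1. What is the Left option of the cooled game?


Original game: {8 | -26} (a switch {a | b} with a > b).
Cooling by t (for t below the temperature (a - b)/2 = 17) taxes each move by t: {a | b} cooled by t is {a - t | b + t}.
Cooling amount: t = 1
Cooled Left option: 8 - 1 = 7
Cooled Right option: -26 + 1 = -25
Cooled game: {7 | -25}
Left option = 7

7


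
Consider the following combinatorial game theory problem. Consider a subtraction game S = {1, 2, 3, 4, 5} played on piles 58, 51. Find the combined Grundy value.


Subtraction set: {1, 2, 3, 4, 5}
For this subtraction set, G(n) = n mod 6 (period = max + 1 = 6).
Pile 1 (size 58): G(58) = 58 mod 6 = 4
Pile 2 (size 51): G(51) = 51 mod 6 = 3
Total Grundy value = XOR of all: 4 XOR 3 = 7

7


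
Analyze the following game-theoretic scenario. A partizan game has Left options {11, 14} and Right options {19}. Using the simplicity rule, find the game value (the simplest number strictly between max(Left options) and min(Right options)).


Left options: {11, 14}, max = 14
Right options: {19}, min = 19
All options are numbers and max(Left) < min(Right), so by the simplicity theorem the value is the simplest (earliest-born) number strictly between 14 and 19.
Integers 15 through 18 all lie strictly between 14 and 19.
Among integers, the simplest (lowest birthday = smallest |n|; 0 is born on day 0, +-n on day n) is 15.
No non-integer in the interval can be simpler: if x is a non-integer in the interval, then floor(x) or ceil(x) also lies in the interval (the interval contains an integer), and both are proper prefixes of x's sign expansion, i.e. born earlier. So the game value is 15.
Game value = 15

15


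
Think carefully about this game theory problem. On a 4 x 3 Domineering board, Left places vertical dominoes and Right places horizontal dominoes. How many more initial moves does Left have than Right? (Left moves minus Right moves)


Board is 4 x 3 (rows x cols).
Left (vertical) placements: (rows-1) * cols = 3 * 3 = 9
Right (horizontal) placements: rows * (cols-1) = 4 * 2 = 8
Advantage = Left - Right = 9 - 8 = 1

1


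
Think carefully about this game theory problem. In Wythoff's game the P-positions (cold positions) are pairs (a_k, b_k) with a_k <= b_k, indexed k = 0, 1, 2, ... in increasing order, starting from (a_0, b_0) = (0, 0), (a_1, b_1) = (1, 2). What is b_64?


By Wythoff's theorem, a_k = floor(k * phi) and b_k = floor(k * phi^2) = a_k + k, where phi = (1 + sqrt(5))/2 is the golden ratio.
phi = (1 + sqrt(5))/2 = 1.618034
phi^2 = phi + 1 = 2.618034
k = 64
k * phi^2 = 64 * 2.618034 = 167.554175
b_64 = floor(k * phi^2) = 167 (check: a_64 + k = 103 + 64 = 167)

167


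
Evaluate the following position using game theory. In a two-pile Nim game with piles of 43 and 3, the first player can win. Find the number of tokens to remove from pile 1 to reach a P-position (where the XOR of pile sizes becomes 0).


Piles: 43 and 3
Current XOR: 43 XOR 3 = 40 (non-zero, so this is an N-position).
To make the XOR zero, we need to find a move that balances the piles.
For pile 1 (size 43): target = 43 XOR 40 = 3
We reduce pile 1 from 43 to 3.
Tokens removed: 43 - 3 = 40
Verification: 3 XOR 3 = 0

40


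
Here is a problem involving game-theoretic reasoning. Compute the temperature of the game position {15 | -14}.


The game is {15 | -14}, a switch {a | b} with numbers a > b.
Cooling {a | b} by t gives {a - t | b + t}, which stops being hot when a - t = b + t, i.e. at t = (a - b)/2. So the temperature of a switch is (a - b)/2.
Temperature = (Left option - Right option) / 2
= (15 - (-14)) / 2
= 29 / 2
= 29/2

29/2


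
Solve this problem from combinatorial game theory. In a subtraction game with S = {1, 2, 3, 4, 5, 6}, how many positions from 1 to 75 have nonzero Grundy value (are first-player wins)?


Subtraction set S = {1, 2, 3, 4, 5, 6}, so G(n) = n mod 7.
G(n) = 0 when n is a multiple of 7.
Multiples of 7 in [1, 75]: 10
N-positions (nonzero Grundy) = 75 - 10 = 65

65


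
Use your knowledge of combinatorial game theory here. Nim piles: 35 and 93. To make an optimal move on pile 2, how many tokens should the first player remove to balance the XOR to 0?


Piles: 35 and 93
Current XOR: 35 XOR 93 = 126 (non-zero, so this is an N-position).
To make the XOR zero, we need to find a move that balances the piles.
For pile 2 (size 93): target = 93 XOR 126 = 35
We reduce pile 2 from 93 to 35.
Tokens removed: 93 - 35 = 58
Verification: 35 XOR 35 = 0

58


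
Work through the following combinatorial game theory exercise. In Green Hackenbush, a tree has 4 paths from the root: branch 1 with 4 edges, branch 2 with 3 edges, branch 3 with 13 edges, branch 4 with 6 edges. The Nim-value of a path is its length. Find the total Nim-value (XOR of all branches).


The tree has 4 branches from the ground vertex.
In Green Hackenbush, the Nim-value of a simple path of length k is k.
Branch 1: length 4, Nim-value = 4
Branch 2: length 3, Nim-value = 3
Branch 3: length 13, Nim-value = 13
Branch 4: length 6, Nim-value = 6
Total Nim-value = XOR of all branch values:
0 XOR 4 = 4
4 XOR 3 = 7
7 XOR 13 = 10
10 XOR 6 = 12
Nim-value of the tree = 12

12


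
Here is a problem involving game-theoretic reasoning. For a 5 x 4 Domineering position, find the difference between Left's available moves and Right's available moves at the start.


Board is 5 x 4 (rows x cols).
Left (vertical) placements: (rows-1) * cols = 4 * 4 = 16
Right (horizontal) placements: rows * (cols-1) = 5 * 3 = 15
Advantage = Left - Right = 16 - 15 = 1

1


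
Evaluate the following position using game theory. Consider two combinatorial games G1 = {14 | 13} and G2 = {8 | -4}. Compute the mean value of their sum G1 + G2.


G1 = {14 | 13}, G2 = {8 | -4}
Each is a switch {a | b} with numbers a > b; its mean value is (a + b)/2, and mean value is additive over game sums: m(G1 + G2) = m(G1) + m(G2).
Mean of G1 = (14 + (13))/2 = 27/2 = 27/2
Mean of G2 = (8 + (-4))/2 = 4/2 = 2
Mean of G1 + G2 = 27/2 + 2 = 31/2

31/2


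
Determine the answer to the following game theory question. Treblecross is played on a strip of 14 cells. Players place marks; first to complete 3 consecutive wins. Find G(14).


Treblecross: place X on empty cells; 3-in-a-row wins.
Playing within two cells of an existing X lets the opponent win at once, so sensible play treats the cells i-2..i+2 around each X as dead. The player left with no safe cell loses, so this is a normal-play take-away game on strips of safe cells.
Placing X at cell i (0-indexed) of a strip of k safe cells leaves independent strips of sizes max(0, i-2) and max(0, k-i-3). Hence G(k) = mex{ G(max(0,i-2)) XOR G(max(0,k-i-3)) : 0 <= i < k }, with G(0) = 0.
G(1): splits (0,0):0^0=0 -> mex({0}) = 1
G(2): splits (0,0):0^0=0 -> mex({0}) = 1
G(3): splits (0,0):0^0=0 -> mex({0}) = 1
G(4): splits (0,1):0^1=1 (0,0):0^0=0 -> mex({0, 1}) = 2
G(5): splits (0,2):0^1=1 (0,1):0^1=1 (0,0):0^0=0 -> mex({0, 1}) = 2
G(6) = mex({1}) = 0
G(7) = mex({0, 1, 2}) = 3
G(8) = mex({0, 1, 2}) = 3
G(9) = mex({0, 2}) = 1
G(10) = mex({0, 2, 3}) = 1
G(11) = mex({0, 3}) = 1
G(12) = mex({1, 3}) = 0
G(13) = mex({0, 1, 2, 3}) = 4
G(14) = mex({0, 1, 2}) = 3
Therefore G(14) = 3.

3


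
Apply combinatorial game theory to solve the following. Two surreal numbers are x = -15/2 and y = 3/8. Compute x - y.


x = -15/2, y = 3/8
Converting to common denominator: 8
x = -60/8, y = 3/8
x - y = -15/2 - 3/8 = -63/8

-63/8


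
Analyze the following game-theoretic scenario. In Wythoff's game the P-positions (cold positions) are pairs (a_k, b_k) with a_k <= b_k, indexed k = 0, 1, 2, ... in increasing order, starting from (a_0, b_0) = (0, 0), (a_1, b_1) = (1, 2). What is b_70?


By Wythoff's theorem, a_k = floor(k * phi) and b_k = floor(k * phi^2) = a_k + k, where phi = (1 + sqrt(5))/2 is the golden ratio.
phi = (1 + sqrt(5))/2 = 1.618034
phi^2 = phi + 1 = 2.618034
k = 70
k * phi^2 = 70 * 2.618034 = 183.262379
b_70 = floor(k * phi^2) = 183 (check: a_70 + k = 113 + 70 = 183)

183


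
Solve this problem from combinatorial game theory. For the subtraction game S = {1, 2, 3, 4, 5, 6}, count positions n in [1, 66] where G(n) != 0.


Subtraction set S = {1, 2, 3, 4, 5, 6}, so G(n) = n mod 7.
G(n) = 0 when n is a multiple of 7.
Multiples of 7 in [1, 66]: 9
N-positions (nonzero Grundy) = 66 - 9 = 57

57


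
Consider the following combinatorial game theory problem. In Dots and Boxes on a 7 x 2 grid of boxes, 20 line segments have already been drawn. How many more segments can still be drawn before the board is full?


Grid: 7 x 2 boxes, i.e. 8 rows and 3 columns of dots.
Horizontal edges: (rows + 1) * cols = 8 * 2 = 16
Vertical edges: rows * (cols + 1) = 7 * 3 = 21
Total edges: 16 + 21 = 37
Edges drawn: 20
Remaining: 37 - 20 = 17

17


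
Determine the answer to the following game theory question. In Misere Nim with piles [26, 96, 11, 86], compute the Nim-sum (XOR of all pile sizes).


We need the XOR (exclusive or) of all pile sizes.
After XOR-ing pile 1 (size 26): 0 XOR 26 = 26
After XOR-ing pile 2 (size 96): 26 XOR 96 = 122
After XOR-ing pile 3 (size 11): 122 XOR 11 = 113
After XOR-ing pile 4 (size 86): 113 XOR 86 = 39
The Nim-value of this position is 39.

39


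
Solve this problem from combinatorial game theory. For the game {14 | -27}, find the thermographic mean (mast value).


Game = {14 | -27}, a switch {a | b} with numbers a > b.
Its thermograph has left wall a - t and right wall b + t, which meet at t = (a - b)/2, where both equal (a + b)/2. So the mast (mean value) is at (a + b)/2.
Mean = (14 + (-27))/2 = -13/2 = -13/2

-13/2


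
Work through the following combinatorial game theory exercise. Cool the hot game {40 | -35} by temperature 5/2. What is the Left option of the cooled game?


Original game: {40 | -35} (a switch {a | b} with a > b).
Cooling by t (for t below the temperature (a - b)/2 = 75/2) taxes each move by t: {a | b} cooled by t is {a - t | b + t}.
Cooling amount: t = 5/2
Cooled Left option: 40 - 5/2 = 75/2
Cooled Right option: -35 + 5/2 = -65/2
Cooled game: {75/2 | -65/2}
Left option = 75/2

75/2


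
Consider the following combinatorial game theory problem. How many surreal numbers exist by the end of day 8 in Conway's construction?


Day 0: {|} = 0 is born. Count = 1.
Day n: the number of surreal numbers born by day n is 2^(n+1) - 1.
By day 0: 2^1 - 1 = 1
By day 1: 2^2 - 1 = 3
By day 2: 2^3 - 1 = 7
By day 3: 2^4 - 1 = 15
By day 4: 2^5 - 1 = 31
By day 5: 2^6 - 1 = 63
By day 6: 2^7 - 1 = 127
By day 7: 2^8 - 1 = 255
By day 8: 2^9 - 1 = 511
By day 8: 511 surreal numbers.

511


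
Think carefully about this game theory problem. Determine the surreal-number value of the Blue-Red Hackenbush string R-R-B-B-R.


Edges (from ground): R-R-B-B-R
By Berlekamp's sign-expansion rule, a Blue-Red Hackenbush stalk has the value of the surreal number whose sign sequence is the edge sequence with B -> + and R -> -.
Sign sequence: --++-
Trace the sign expansion in the surreal number tree, starting from 0:
Edge 1: R (sign -) -> bounds (-inf, 0), value = -1
Edge 2: R (sign -) -> bounds (-inf, -1), value = -2
Edge 3: B (sign +) -> bounds (-2, -1), value = -3/2
Edge 4: B (sign +) -> bounds (-3/2, -1), value = -5/4
Edge 5: R (sign -) -> bounds (-3/2, -5/4), value = -11/8
Game value = -11/8

-11/8


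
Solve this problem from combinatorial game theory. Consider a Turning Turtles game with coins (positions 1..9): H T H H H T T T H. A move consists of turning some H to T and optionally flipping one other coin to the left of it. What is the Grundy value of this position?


Coins: H T H H H T T T H
Key fact: a single head at position k behaves exactly like a Nim heap of size k (turning it to T and optionally flipping a coin at j < k corresponds to moving the heap from k to j, or to 0), and heads combine as a disjunctive sum (two heads at the same place would cancel, matching j XOR j = 0). So the Nim-value is the XOR of the 1-indexed positions of the heads.
Face-up positions (1-indexed): [1, 3, 4, 5, 9]
XOR 0 with 1: 0 XOR 1 = 1
XOR 1 with 3: 1 XOR 3 = 2
XOR 2 with 4: 2 XOR 4 = 6
XOR 6 with 5: 6 XOR 5 = 3
XOR 3 with 9: 3 XOR 9 = 10
Nim-value = 10

10


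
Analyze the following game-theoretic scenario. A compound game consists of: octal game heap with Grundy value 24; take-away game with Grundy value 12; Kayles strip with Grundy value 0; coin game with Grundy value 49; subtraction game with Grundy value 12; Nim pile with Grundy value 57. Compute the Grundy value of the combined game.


By the Sprague-Grundy theorem, the Grundy value of a sum of games is the XOR of individual Grundy values.
octal game heap: Grundy value = 24. Running XOR: 0 XOR 24 = 24
take-away game: Grundy value = 12. Running XOR: 24 XOR 12 = 20
Kayles strip: Grundy value = 0. Running XOR: 20 XOR 0 = 20
coin game: Grundy value = 49. Running XOR: 20 XOR 49 = 37
subtraction game: Grundy value = 12. Running XOR: 37 XOR 12 = 41
Nim pile: Grundy value = 57. Running XOR: 41 XOR 57 = 16
The combined Grundy value is 16.

16


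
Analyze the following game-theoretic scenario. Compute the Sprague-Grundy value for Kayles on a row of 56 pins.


Kayles: a move removes 1 or 2 adjacent pins from a contiguous row.
Removing pins from a row of k leaves two independent rows (a, b) with a + b = k - 1 (one pin) or a + b = k - 2 (two pins); an end removal gives a = 0.
By Sprague-Grundy, G(k) = mex{ G(a) XOR G(b) } over all these splits. G(0) = 0.
G(1): splits (0,0):0^0=0 -> mex({0}) = 1
G(2): splits (0,1):0^1=1 (0,0):0^0=0 -> mex({0, 1}) = 2
G(3): splits (0,2):0^2=2 (1,1):1^1=0 (0,1):0^1=1 -> mex({0, 1, 2}) = 3
G(4): splits (0,3):0^3=3 (1,2):1^2=3 (0,2):0^2=2 (1,1):1^1=0 -> mex({0, 2, 3}) = 1
G(5): splits (0,4):0^1=1 (1,3):1^3=2 (2,2):2^2=0 (0,3):0^3=3 (1,2):1^2=3 -> mex({0, 1, 2, 3}) = 4
G(6) = mex({0, 1, 2, 4}) = 3
G(7) = mex({0, 1, 3, 4, 5}) = 2
G(8) = mex({0, 2, 3, 5, 6}) = 1
G(9) = mex({0, 1, 2, 3, 6, 7}) = 4
G(10) = mex({0, 1, 3, 4, 5, 7}) = 2
G(11) = mex({0, 1, 2, 3, 4, 5}) = 6
G(12) = mex({0, 1, 2, 3, 5, 6, 7}) = 4
G(13) = mex({0, 2, 3, 4, 6, 7}) = 1
G(14) = mex({0, 1, 4, 5, 6, 7}) = 2
G(15) = mex({0, 1, 2, 3, 4, 5, 6}) = 7
G(16) = mex({0, 2, 3, 5, 6, 7}) = 1
G(17) = mex({0, 1, 2, 3, 5, 6, 7}) = 4
G(18) = mex({0, 1, 2, 4, 5, 6}) = 3
G(19) = mex({0, 1, 3, 4, 5, 7}) = 2
G(20) = mex({0, 2, 3, 4, 5, 6, 7}) = 1
G(21) = mex({0, 1, 2, 3, 5, 6, 7}) = 4
G(22) = mex({0, 1, 2, 3, 4, 5, 7}) = 6
G(23) = mex({0, 1, 2, 3, 4, 5, 6}) = 7
G(24) = mex({0, 1, 2, 3, 5, 6, 7}) = 4
G(25) = mex({0, 2, 3, 4, 6, 7}) = 1
G(26) = mex({0, 1, 3, 4, 5, 6, 7}) = 2
G(27) = mex({0, 1, 2, 3, 4, 5, 6, 7}) = 8
G(28) = mex({0, 1, 2, 3, 4, 6, 7, 8}) = 5
G(29) = mex({0, 1, 2, 3, 5, 6, 7, 8, 9}) = 4
G(30) = mex({0, 1, 2, 3, 4, 5, 6, 9, 10}) = 7
G(31) = mex({0, 1, 3, 4, 5, 7, 10, 11}) = 2
G(32) = mex({0, 2, 3, 4, 5, 6, 7, 9, 11}) = 1
G(33) = mex({0, 1, 2, 3, 4, 5, 6, 7, 9, 12}) = 8
G(34) = mex({0, 1, 2, 3, 4, 5, 7, 8, 11, 12}) = 6
G(35) = mex({0, 1, 2, 3, 4, 5, 6, 8, 9, 10, 11}) = 7
G(36) = mex({0, 1, 2, 3, 5, 6, 7, 9, 10}) = 4
G(37) = mex({0, 2, 3, 4, 6, 7, 9, 10, 11, 12}) = 1
G(38) = mex({0, 1, 3, 4, 5, 6, 7, 9, 10, 11, 12}) = 2
G(39) = mex({0, 1, 2, 4, 5, 6, 7, 9, 10, 12, 14}) = 3
G(40) = mex({0, 2, 3, 4, 6, 7, 11, 12, 14}) = 1
G(41) = mex({0, 1, 2, 3, 5, 6, 7, 9, 10, 11, 12}) = 4
G(42) = mex({0, 1, 2, 3, 4, 5, 6, 9, 10}) = 7
G(43) = mex({0, 1, 3, 4, 5, 7, 9, 10, 12, 15}) = 2
G(44) = mex({0, 2, 3, 4, 5, 6, 7, 9, 10, 12, 15}) = 1
G(45) = mex({0, 1, 2, 3, 4, 5, 6, 7, 9, 10, 12, 14}) = 8
G(46) = mex({0, 1, 3, 4, 5, 7, 8, 11, 12, 14}) = 2
G(47) = mex({0, 1, 2, 3, 4, 5, 6, 8, 9, 10, 11, 12}) = 7
G(48) = mex({0, 1, 2, 3, 5, 6, 7, 9, 10}) = 4
G(49) = mex({0, 2, 3, 4, 6, 7, 9, 10, 11, 12, 15}) = 1
G(50) = mex({0, 1, 4, 5, 6, 7, 9, 11, 12, 14, 15}) = 2
G(51) = mex({0, 1, 2, 3, 4, 5, 6, 7, 9, 12, 14, 15}) = 8
G(52) = mex({0, 2, 3, 4, 5, 6, 7, 8, 11, 12, 15}) = 1
G(53) = mex({0, 1, 2, 3, 5, 6, 7, 8, 9, 10, 11, 12}) = 4
G(54) = mex({0, 1, 2, 3, 4, 5, 6, 9, 10}) = 7
G(55) = mex({0, 1, 3, 4, 5, 7, 9, 10, 11, 12}) = 2
G(56) = mex({0, 2, 3, 4, 5, 6, 7, 9, 10, 11, 12, 13, 14}) = 1
Therefore G(56) = 1.

1


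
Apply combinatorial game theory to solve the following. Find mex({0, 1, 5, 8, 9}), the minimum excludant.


Set = {0, 1, 5, 8, 9}
0 is in the set.
1 is in the set.
2 is NOT in the set. This is the mex.
mex = 2

2


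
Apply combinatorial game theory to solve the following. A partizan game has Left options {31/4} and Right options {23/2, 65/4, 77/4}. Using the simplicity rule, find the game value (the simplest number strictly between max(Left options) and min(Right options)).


Left options: {31/4}, max = 31/4
Right options: {23/2, 65/4, 77/4}, min = 23/2
All options are numbers and max(Left) < min(Right), so by the simplicity theorem the value is the simplest (earliest-born) number strictly between 31/4 and 23/2.
Integers 8 through 11 all lie strictly between 31/4 and 23/2.
Among integers, the simplest (lowest birthday = smallest |n|; 0 is born on day 0, +-n on day n) is 8.
No non-integer in the interval can be simpler: if x is a non-integer in the interval, then floor(x) or ceil(x) also lies in the interval (the interval contains an integer), and both are proper prefixes of x's sign expansion, i.e. born earlier. So the game value is 8.
Game value = 8

8


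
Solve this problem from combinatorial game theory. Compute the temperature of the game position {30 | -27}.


The game is {30 | -27}, a switch {a | b} with numbers a > b.
Cooling {a | b} by t gives {a - t | b + t}, which stops being hot when a - t = b + t, i.e. at t = (a - b)/2. So the temperature of a switch is (a - b)/2.
Temperature = (Left option - Right option) / 2
= (30 - (-27)) / 2
= 57 / 2
= 57/2

57/2


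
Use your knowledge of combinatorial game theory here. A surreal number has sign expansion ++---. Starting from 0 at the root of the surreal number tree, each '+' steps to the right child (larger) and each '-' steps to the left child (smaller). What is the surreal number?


Sign expansion: ++---
Rule: track bounds (lo, hi), initially (-inf, +inf). On '+', the current value becomes lo and we move to the simplest number in (value, hi): value + 1 if hi = +inf, otherwise the midpoint (value + hi)/2. On '-', the current value becomes hi and we move to value - 1 if lo = -inf, otherwise the midpoint (lo + value)/2.
Start at 0.
Step 1: sign = +, move right. Bounds: (0, +inf). Value = 1
Step 2: sign = +, move right. Bounds: (1, +inf). Value = 2
Step 3: sign = -, move left. Bounds: (1, 2). Value = 3/2
Step 4: sign = -, move left. Bounds: (1, 3/2). Value = 5/4
Step 5: sign = -, move left. Bounds: (1, 5/4). Value = 9/8
The surreal number with sign expansion ++--- is 9/8.

9/8


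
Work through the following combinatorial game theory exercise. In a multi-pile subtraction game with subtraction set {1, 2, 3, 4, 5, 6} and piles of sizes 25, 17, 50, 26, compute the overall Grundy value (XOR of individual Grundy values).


Subtraction set: {1, 2, 3, 4, 5, 6}
For this subtraction set, G(n) = n mod 7 (period = max + 1 = 7).
Pile 1 (size 25): G(25) = 25 mod 7 = 4
Pile 2 (size 17): G(17) = 17 mod 7 = 3
Pile 3 (size 50): G(50) = 50 mod 7 = 1
Pile 4 (size 26): G(26) = 26 mod 7 = 5
Total Grundy value = XOR of all: 4 XOR 3 XOR 1 XOR 5 = 3

3


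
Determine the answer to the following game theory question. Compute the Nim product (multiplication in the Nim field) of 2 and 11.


Nim multiplication is bilinear over XOR: (u XOR v) * w = (u*w) XOR (v*w).
So we split each operand into its bit components and XOR the pairwise Nim products.
2 = 2 (as XOR of powers of 2).
11 = 1 + 2 + 8 (as XOR of powers of 2).
Using the standard Nim-product table on single bits:
  2*2 = 3,   2*4 = 8,   2*8 = 12,
  4*4 = 6,   4*8 = 11,  8*8 = 13,
and  1*x = x (identity), k*l = l*k (commutative).
Pairwise Nim products:
  2 * 1 = 2
  2 * 2 = 3
  2 * 8 = 12
XOR them: 2 XOR 3 XOR 12 = 13.
Result: 2 * 11 = 13 (in Nim).

13


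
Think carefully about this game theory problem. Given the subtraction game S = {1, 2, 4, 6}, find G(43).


The subtraction set is S = {1, 2, 4, 6}.
G(k) = mex{ G(k - s) : s in S, s <= k }. We compute iteratively: G(0) = 0.
G(1) = mex({0}) = 1
G(2) = mex({0, 1}) = 2
G(3) = mex({1, 2}) = 0
G(4) = mex({0, 2}) = 1
G(5) = mex({0, 1}) = 2
G(6) = mex({0, 1, 2}) = 3
G(7) = mex({0, 1, 2, 3}) = 4
G(8) = mex({1, 2, 3, 4}) = 0
G(9) = mex({0, 2, 4}) = 1
G(10) = mex({0, 1, 3}) = 2
G(11) = mex({1, 2, 4}) = 0
G(12) = mex({0, 2, 3}) = 1
G(13) = mex({0, 1, 4}) = 2
Observe that G(8)..G(13) = 0, 1, 2, 0, 1, 2 repeats G(0)..G(5) = 0, 1, 2, 0, 1, 2.
For k >= max(S) = 6, G(k) is determined by the previous 6 values G(k-6)..G(k-1); a window of 6 consecutive values has recurred shifted by 8, so by induction G(k + 8) = G(k) for all k >= 0: the sequence is periodic from the start with period 8.
One period: G(0..7) = 0, 1, 2, 0, 1, 2, 3, 4.
43 mod 8 = 3, so G(43) = G(3) = 0.

0


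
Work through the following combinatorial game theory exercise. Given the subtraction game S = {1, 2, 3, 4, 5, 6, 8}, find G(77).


The subtraction set is S = {1, 2, 3, 4, 5, 6, 8}.
G(k) = mex{ G(k - s) : s in S, s <= k }. We compute iteratively: G(0) = 0.
G(1) = mex({0}) = 1
G(2) = mex({0, 1}) = 2
G(3) = mex({0, 1, 2}) = 3
G(4) = mex({0, 1, 2, 3}) = 4
G(5) = mex({0, 1, 2, 3, 4}) = 5
G(6) = mex({0, 1, 2, 3, 4, 5}) = 6
G(7) = mex({1, 2, 3, 4, 5, 6}) = 0
G(8) = mex({0, 2, 3, 4, 5, 6}) = 1
G(9) = mex({0, 1, 3, 4, 5, 6}) = 2
G(10) = mex({0, 1, 2, 4, 5, 6}) = 3
G(11) = mex({0, 1, 2, 3, 5, 6}) = 4
G(12) = mex({0, 1, 2, 3, 4, 6}) = 5
G(13) = mex({0, 1, 2, 3, 4, 5}) = 6
G(14) = mex({1, 2, 3, 4, 5, 6}) = 0
Observe that G(7)..G(14) = 0, 1, 2, 3, 4, 5, 6, 0 repeats G(0)..G(7) = 0, 1, 2, 3, 4, 5, 6, 0.
For k >= max(S) = 8, G(k) is determined by the previous 8 values G(k-8)..G(k-1); a window of 8 consecutive values has recurred shifted by 7, so by induction G(k + 7) = G(k) for all k >= 0: the sequence is periodic from the start with period 7.
One period: G(0..6) = 0, 1, 2, 3, 4, 5, 6.
77 mod 7 = 0, so G(77) = G(0) = 0.

0


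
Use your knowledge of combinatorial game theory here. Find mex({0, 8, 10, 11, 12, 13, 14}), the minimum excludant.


Set = {0, 8, 10, 11, 12, 13, 14}
0 is in the set.
1 is NOT in the set. This is the mex.
mex = 1

1


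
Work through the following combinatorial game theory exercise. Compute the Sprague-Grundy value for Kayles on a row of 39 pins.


Kayles: a move removes 1 or 2 adjacent pins from a contiguous row.
Removing pins from a row of k leaves two independent rows (a, b) with a + b = k - 1 (one pin) or a + b = k - 2 (two pins); an end removal gives a = 0.
By Sprague-Grundy, G(k) = mex{ G(a) XOR G(b) } over all these splits. G(0) = 0.
G(1): splits (0,0):0^0=0 -> mex({0}) = 1
G(2): splits (0,1):0^1=1 (0,0):0^0=0 -> mex({0, 1}) = 2
G(3): splits (0,2):0^2=2 (1,1):1^1=0 (0,1):0^1=1 -> mex({0, 1, 2}) = 3
G(4): splits (0,3):0^3=3 (1,2):1^2=3 (0,2):0^2=2 (1,1):1^1=0 -> mex({0, 2, 3}) = 1
G(5): splits (0,4):0^1=1 (1,3):1^3=2 (2,2):2^2=0 (0,3):0^3=3 (1,2):1^2=3 -> mex({0, 1, 2, 3}) = 4
G(6) = mex({0, 1, 2, 4}) = 3
G(7) = mex({0, 1, 3, 4, 5}) = 2
G(8) = mex({0, 2, 3, 5, 6}) = 1
G(9) = mex({0, 1, 2, 3, 6, 7}) = 4
G(10) = mex({0, 1, 3, 4, 5, 7}) = 2
G(11) = mex({0, 1, 2, 3, 4, 5}) = 6
G(12) = mex({0, 1, 2, 3, 5, 6, 7}) = 4
G(13) = mex({0, 2, 3, 4, 6, 7}) = 1
G(14) = mex({0, 1, 4, 5, 6, 7}) = 2
G(15) = mex({0, 1, 2, 3, 4, 5, 6}) = 7
G(16) = mex({0, 2, 3, 5, 6, 7}) = 1
G(17) = mex({0, 1, 2, 3, 5, 6, 7}) = 4
G(18) = mex({0, 1, 2, 4, 5, 6}) = 3
G(19) = mex({0, 1, 3, 4, 5, 7}) = 2
G(20) = mex({0, 2, 3, 4, 5, 6, 7}) = 1
G(21) = mex({0, 1, 2, 3, 5, 6, 7}) = 4
G(22) = mex({0, 1, 2, 3, 4, 5, 7}) = 6
G(23) = mex({0, 1, 2, 3, 4, 5, 6}) = 7
G(24) = mex({0, 1, 2, 3, 5, 6, 7}) = 4
G(25) = mex({0, 2, 3, 4, 6, 7}) = 1
G(26) = mex({0, 1, 3, 4, 5, 6, 7}) = 2
G(27) = mex({0, 1, 2, 3, 4, 5, 6, 7}) = 8
G(28) = mex({0, 1, 2, 3, 4, 6, 7, 8}) = 5
G(29) = mex({0, 1, 2, 3, 5, 6, 7, 8, 9}) = 4
G(30) = mex({0, 1, 2, 3, 4, 5, 6, 9, 10}) = 7
G(31) = mex({0, 1, 3, 4, 5, 7, 10, 11}) = 2
G(32) = mex({0, 2, 3, 4, 5, 6, 7, 9, 11}) = 1
G(33) = mex({0, 1, 2, 3, 4, 5, 6, 7, 9, 12}) = 8
G(34) = mex({0, 1, 2, 3, 4, 5, 7, 8, 11, 12}) = 6
G(35) = mex({0, 1, 2, 3, 4, 5, 6, 8, 9, 10, 11}) = 7
G(36) = mex({0, 1, 2, 3, 5, 6, 7, 9, 10}) = 4
G(37) = mex({0, 2, 3, 4, 6, 7, 9, 10, 11, 12}) = 1
G(38) = mex({0, 1, 3, 4, 5, 6, 7, 9, 10, 11, 12}) = 2
G(39) = mex({0, 1, 2, 4, 5, 6, 7, 9, 10, 12, 14}) = 3
Therefore G(39) = 3.

3


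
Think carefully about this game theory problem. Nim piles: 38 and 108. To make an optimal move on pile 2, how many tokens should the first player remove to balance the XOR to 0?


Piles: 38 and 108
Current XOR: 38 XOR 108 = 74 (non-zero, so this is an N-position).
To make the XOR zero, we need to find a move that balances the piles.
For pile 2 (size 108): target = 108 XOR 74 = 38
We reduce pile 2 from 108 to 38.
Tokens removed: 108 - 38 = 70
Verification: 38 XOR 38 = 0

70


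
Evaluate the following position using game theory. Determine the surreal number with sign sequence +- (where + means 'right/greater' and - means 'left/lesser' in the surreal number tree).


Sign expansion: +-
Rule: track bounds (lo, hi), initially (-inf, +inf). On '+', the current value becomes lo and we move to the simplest number in (value, hi): value + 1 if hi = +inf, otherwise the midpoint (value + hi)/2. On '-', the current value becomes hi and we move to value - 1 if lo = -inf, otherwise the midpoint (lo + value)/2.
Start at 0.
Step 1: sign = +, move right. Bounds: (0, +inf). Value = 1
Step 2: sign = -, move left. Bounds: (0, 1). Value = 1/2
The surreal number with sign expansion +- is 1/2.

1/2


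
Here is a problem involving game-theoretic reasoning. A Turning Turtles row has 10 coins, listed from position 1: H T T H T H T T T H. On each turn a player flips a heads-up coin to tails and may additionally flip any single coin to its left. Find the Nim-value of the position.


Coins: H T T H T H T T T H
Key fact: a single head at position k behaves exactly like a Nim heap of size k (turning it to T and optionally flipping a coin at j < k corresponds to moving the heap from k to j, or to 0), and heads combine as a disjunctive sum (two heads at the same place would cancel, matching j XOR j = 0). So the Nim-value is the XOR of the 1-indexed positions of the heads.
Face-up positions (1-indexed): [1, 4, 6, 10]
XOR 0 with 1: 0 XOR 1 = 1
XOR 1 with 4: 1 XOR 4 = 5
XOR 5 with 6: 5 XOR 6 = 3
XOR 3 with 10: 3 XOR 10 = 9
Nim-value = 9

9


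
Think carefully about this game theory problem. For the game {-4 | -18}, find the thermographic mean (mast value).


Game = {-4 | -18}, a switch {a | b} with numbers a > b.
Its thermograph has left wall a - t and right wall b + t, which meet at t = (a - b)/2, where both equal (a + b)/2. So the mast (mean value) is at (a + b)/2.
Mean = (-4 + (-18))/2 = -22/2 = -11

-11


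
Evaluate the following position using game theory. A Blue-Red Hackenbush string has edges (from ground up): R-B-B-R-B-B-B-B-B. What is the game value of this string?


Edges (from ground): R-B-B-R-B-B-B-B-B
By Berlekamp's sign-expansion rule, a Blue-Red Hackenbush stalk has the value of the surreal number whose sign sequence is the edge sequence with B -> + and R -> -.
Sign sequence: -++-+++++
Trace the sign expansion in the surreal number tree, starting from 0:
Edge 1: R (sign -) -> bounds (-inf, 0), value = -1
Edge 2: B (sign +) -> bounds (-1, 0), value = -1/2
Edge 3: B (sign +) -> bounds (-1/2, 0), value = -1/4
Edge 4: R (sign -) -> bounds (-1/2, -1/4), value = -3/8
Edge 5: B (sign +) -> bounds (-3/8, -1/4), value = -5/16
Edge 6: B (sign +) -> bounds (-5/16, -1/4), value = -9/32
Edge 7: B (sign +) -> bounds (-9/32, -1/4), value = -17/64
Edge 8: B (sign +) -> bounds (-17/64, -1/4), value = -33/128
Edge 9: B (sign +) -> bounds (-33/128, -1/4), value = -65/256
Game value = -65/256

-65/256


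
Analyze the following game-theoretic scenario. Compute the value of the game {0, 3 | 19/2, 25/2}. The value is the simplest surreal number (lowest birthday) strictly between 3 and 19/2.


Left options: {0, 3}, max = 3
Right options: {19/2, 25/2}, min = 19/2
All options are numbers and max(Left) < min(Right), so by the simplicity theorem the value is the simplest (earliest-born) number strictly between 3 and 19/2.
Integers 4 through 9 all lie strictly between 3 and 19/2.
Among integers, the simplest (lowest birthday = smallest |n|; 0 is born on day 0, +-n on day n) is 4.
No non-integer in the interval can be simpler: if x is a non-integer in the interval, then floor(x) or ceil(x) also lies in the interval (the interval contains an integer), and both are proper prefixes of x's sign expansion, i.e. born earlier. So the game value is 4.
Game value = 4

4


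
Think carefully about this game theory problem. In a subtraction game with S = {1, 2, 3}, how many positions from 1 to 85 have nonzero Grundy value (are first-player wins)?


Subtraction set S = {1, 2, 3}, so G(n) = n mod 4.
G(n) = 0 when n is a multiple of 4.
Multiples of 4 in [1, 85]: 21
N-positions (nonzero Grundy) = 85 - 21 = 64

64


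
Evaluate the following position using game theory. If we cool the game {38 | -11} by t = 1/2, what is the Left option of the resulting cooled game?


Original game: {38 | -11} (a switch {a | b} with a > b).
Cooling by t (for t below the temperature (a - b)/2 = 49/2) taxes each move by t: {a | b} cooled by t is {a - t | b + t}.
Cooling amount: t = 1/2
Cooled Left option: 38 - 1/2 = 75/2
Cooled Right option: -11 + 1/2 = -21/2
Cooled game: {75/2 | -21/2}
Left option = 75/2

75/2
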